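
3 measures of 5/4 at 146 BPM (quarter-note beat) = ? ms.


Reasoning:
Quarter-note beat duration = 60000 / 146 ms
Beats per measure (5/4) = 5
One measure = 5 × 60000 / 146 = 300000 / 146 ms
3 measures = 3 × 300000 / 146 = 900000 / 146
= 6164.4 ms


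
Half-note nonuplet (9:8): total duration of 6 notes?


Working:
Nonuplet: 9 notes occupy the space of 8 half notes
Space = 8 × 2 = 16 beats
Each nonuplet note = 16 / 9 = 16/9 beats
6 notes = 6 × 16/9 = 32/3
= 32/3 beats


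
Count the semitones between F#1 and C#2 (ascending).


Absolute semitone position = octave×12 + chromatic position
F#1: 1×12 + 6 = 18
C#2: 2×12 + 1 = 25
Difference = 25 - 18 = 7
= 7 semitones


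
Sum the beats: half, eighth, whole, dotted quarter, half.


Working:
Beat values:
  half = 2 beats
  eighth = 0.5 beats
  whole = 4 beats
  dotted quarter = 1.5 beats
  half = 2 beats
Sum = 2 + 0.5 + 4 + 1.5 + 2
= 10 beats


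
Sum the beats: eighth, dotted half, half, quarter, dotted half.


Beat values:
  eighth = 0.5 beats
  dotted half = 3 beats
  half = 2 beats
  quarter = 1 beat
  dotted half = 3 beats
Sum = 0.5 + 3 + 2 + 1 + 3
= 9.5 beats


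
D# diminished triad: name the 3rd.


Diminished triad = root + minor 3rd (3 semitones) + diminished 5th (6 semitones)
A triad on D# stacks thirds, so the chord tones use letter names D-F-A
Root: D#
Minor 3rd above D#: F#
Diminished 5th above D#: A
The 3rd = F#


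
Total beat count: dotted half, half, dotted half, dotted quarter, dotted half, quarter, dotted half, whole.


Working:
Beat values:
  dotted half = 3 beats
  half = 2 beats
  dotted half = 3 beats
  dotted quarter = 1.5 beats
  dotted half = 3 beats
  quarter = 1 beat
  dotted half = 3 beats
  whole = 4 beats
Sum = 3 + 2 + 3 + 1.5 + 3 + 1 + 3 + 4
= 20.5 beats


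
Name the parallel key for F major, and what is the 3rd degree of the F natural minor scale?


Parallel keys share the same tonic but differ in mode
F major → parallel is F minor
F natural minor scale: F G Ab Bb C Db Eb
= F minor; 3rd degree = Ab


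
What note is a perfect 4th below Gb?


Step by step:
A 4th spans 4 letter names, so from G we land on D
A perfect 4th = 5 semitones below Gb
Spell D at that pitch: Db
= Db


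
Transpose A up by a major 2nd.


Solution.
major 2nd: 2 letter names, 2 semitones
Letter: A + 1 → B
Pitch: A + 2 semitones, spelled as a B → B
= B


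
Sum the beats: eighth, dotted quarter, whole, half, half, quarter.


Working:
Beat values:
  eighth = 0.5 beats
  dotted quarter = 1.5 beats
  whole = 4 beats
  half = 2 beats
  half = 2 beats
  quarter = 1 beat
Sum = 0.5 + 1.5 + 4 + 2 + 2 + 1
= 11 beats


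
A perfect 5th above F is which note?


Step by step:
A 5th spans 5 letter names, so from F we land on C
A perfect 5th = 7 semitones above F
Spell C at that pitch: C
= C


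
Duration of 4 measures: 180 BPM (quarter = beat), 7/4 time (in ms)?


Step by step:
Quarter-note beat duration = 60000 / 180 ms
Beats per measure (7/4) = 7
One measure = 7 × 60000 / 180 = 420000 / 180 ms
4 measures = 4 × 420000 / 180 = 1680000 / 180
= 9333.3 ms


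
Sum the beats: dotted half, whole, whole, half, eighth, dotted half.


Solution.
Beat values:
  dotted half = 3 beats
  whole = 4 beats
  whole = 4 beats
  half = 2 beats
  eighth = 0.5 beats
  dotted half = 3 beats
Sum = 3 + 4 + 4 + 2 + 0.5 + 3
= 16.5 beats


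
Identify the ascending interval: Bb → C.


Reasoning:
Letter names: B → C spans 2 letter names → a 2nd
Semitones: Bb → C = 2 half-steps
A 2nd of 2 semitones is a major 2nd
= major 2nd


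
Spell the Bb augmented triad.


Working:
Augmented triad = root + major 3rd (4 semitones) + augmented 5th (8 semitones)
A triad on Bb stacks thirds, so the chord tones use letter names B-D-F
Root: Bb
Major 3rd above Bb: D
Augmented 5th above Bb: F#
Chord = Bb D F#


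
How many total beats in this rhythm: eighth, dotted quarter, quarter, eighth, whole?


Working:
Beat values:
  eighth = 0.5 beats
  dotted quarter = 1.5 beats
  quarter = 1 beat
  eighth = 0.5 beats
  whole = 4 beats
Sum = 0.5 + 1.5 + 1 + 0.5 + 4
= 7.5 beats


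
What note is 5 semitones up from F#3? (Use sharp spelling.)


Solution.
F#3: chromatic position 6 in octave 3 → absolute = 3×12 + 6 = 42
Transpose up 5: 42 + 5 = 47
47 = 3×12 + 11 → B in octave 3
Result = B3


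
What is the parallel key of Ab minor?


Let's work it out.
Parallel keys share the same tonic but differ in mode
Ab minor → parallel is Ab major
= Ab major


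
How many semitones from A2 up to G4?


Working:
Absolute semitone position = octave×12 + chromatic position
A2: 2×12 + 9 = 33
G4: 4×12 + 7 = 55
Difference = 55 - 33 = 22
= 22 semitones


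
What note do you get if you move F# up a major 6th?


major 6th: 6 letter names, 9 semitones
Letter: F + 5 → D
Pitch: F# + 9 semitones, spelled as a D → D#
= D#


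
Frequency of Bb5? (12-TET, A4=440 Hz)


Solution.
f = 440 × 2^(n/12) where n = semitones from A4
Bb5: 13 semitones from A4
f = 440 × 2^(13/12)
f = 932.33 Hz


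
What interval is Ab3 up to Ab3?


Working:
Letter names: A → A spans 1 letter name → a unison
Semitones: Ab3 → Ab3 = 0 half-steps
A unison of 0 semitones is a perfect unison
= perfect unison


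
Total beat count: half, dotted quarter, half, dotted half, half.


Step by step:
Beat values:
  half = 2 beats
  dotted quarter = 1.5 beats
  half = 2 beats
  dotted half = 3 beats
  half = 2 beats
Sum = 2 + 1.5 + 2 + 3 + 2
= 10.5 beats


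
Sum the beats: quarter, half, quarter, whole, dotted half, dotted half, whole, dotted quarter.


Let's work it out.
Beat values:
  quarter = 1 beat
  half = 2 beats
  quarter = 1 beat
  whole = 4 beats
  dotted half = 3 beats
  dotted half = 3 beats
  whole = 4 beats
  dotted quarter = 1.5 beats
Sum = 1 + 2 + 1 + 4 + 3 + 3 + 4 + 1.5
= 19.5 beats


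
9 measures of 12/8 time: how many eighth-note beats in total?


Let's work it out.
Time signature 12/8: the bottom number 8 means the eighth note gets one count
The top number 12 means 12 eighth-note beats per measure
Total = 12 × 9 measures
= 108 eighth-note beats


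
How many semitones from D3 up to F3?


Working:
Absolute semitone position = octave×12 + chromatic position
D3: 3×12 + 2 = 38
F3: 3×12 + 5 = 41
Difference = 41 - 38 = 3
= 3 semitones


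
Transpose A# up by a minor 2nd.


Let's work it out.
minor 2nd: 2 letter names, 1 semitones
Letter: A + 1 → B
Pitch: A# + 1 semitones, spelled as a B → B
= B


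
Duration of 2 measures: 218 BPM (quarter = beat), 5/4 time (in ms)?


Solution.
Quarter-note beat duration = 60000 / 218 ms
Beats per measure (5/4) = 5
One measure = 5 × 60000 / 218 = 300000 / 218 ms
2 measures = 2 × 300000 / 218 = 600000 / 218
= 2752.3 ms


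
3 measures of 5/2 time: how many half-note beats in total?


Let's work it out.
Time signature 5/2: the bottom number 2 means the half note gets one count
The top number 5 means 5 half-note beats per measure
Total = 5 × 3 measures
= 15 half-note beats


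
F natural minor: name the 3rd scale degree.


Reasoning:
Natural minor scale pattern: W-H-W-W-H-W-W (2-1-2-2-1-2-2 semitones)
Starting from F:
  F + 2 semitones → G
  G + 1 semitone → Ab
  Ab + 2 semitones → Bb
  Bb + 2 semitones → C
  C + 1 semitone → Db
  Db + 2 semitones → Eb
  Eb + 2 semitones → F
Scale: F G Ab Bb C Db Eb
Degree 3 = Ab


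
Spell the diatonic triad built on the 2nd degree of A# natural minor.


Reasoning:
A# natural minor scale: A# B# C# D# E# F# G#
Diatonic triad on degree 2 stacks scale notes 2, 4, 6: B# D# F#
B#→D# = 3 semitones; B#→F# = 6 semitones → diminished triad
= B# D# F# (diminished)


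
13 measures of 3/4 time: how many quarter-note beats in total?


Time signature 3/4: the bottom number 4 means the quarter note gets one count
The top number 3 means 3 quarter-note beats per measure
Total = 3 × 13 measures
= 39 quarter-note beats


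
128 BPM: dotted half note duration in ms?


Let's work it out.
One quarter-note beat = 60000 / BPM = 60000 / 128 ms
Dotted half note = 3 × quarter note
Duration = 3 × 60000 / 128 = 180000 / 128
= 1406.2 ms


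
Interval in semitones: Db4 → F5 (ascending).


Step by step:
Absolute semitone position = octave×12 + chromatic position
Db4: 4×12 + 1 = 49
F5: 5×12 + 5 = 65
Difference = 65 - 49 = 16
= 16 semitones


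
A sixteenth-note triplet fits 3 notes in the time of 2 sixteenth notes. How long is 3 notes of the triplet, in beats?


Let's work it out.
Triplet: 3 notes occupy the space of 2 sixteenth notes
Space = 2 × 1/4 = 1/2 beats
Each triplet note = 1/2 / 3 = 1/6 beats
3 notes = 3 × 1/6 = 1/2
= 1/2 beats


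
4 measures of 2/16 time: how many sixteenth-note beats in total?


Let's work it out.
Time signature 2/16: the bottom number 16 means the sixteenth note gets one count
The top number 2 means 2 sixteenth-note beats per measure
Total = 2 × 4 measures
= 8 sixteenth-note beats


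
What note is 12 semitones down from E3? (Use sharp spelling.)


Working:
E3: chromatic position 4 in octave 3 → absolute = 3×12 + 4 = 40
Transpose down 12: 40 - 12 = 28
28 = 2×12 + 4 → E in octave 2
Result = E2


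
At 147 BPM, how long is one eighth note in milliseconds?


One quarter-note beat = 60000 / BPM = 60000 / 147 ms
Eighth note = 1/2 × quarter note
Duration = 1/2 × 60000 / 147 = 30000 / 147
= 204.1 ms


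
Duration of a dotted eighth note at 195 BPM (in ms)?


One quarter-note beat = 60000 / BPM = 60000 / 195 ms
Dotted eighth note = 3/4 × quarter note
Duration = 3/4 × 60000 / 195 = 45000 / 195
= 230.8 ms


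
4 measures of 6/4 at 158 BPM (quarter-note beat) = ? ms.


Reasoning:
Quarter-note beat duration = 60000 / 158 ms
Beats per measure (6/4) = 6
One measure = 6 × 60000 / 158 = 360000 / 158 ms
4 measures = 4 × 360000 / 158 = 1440000 / 158
= 9113.9 ms


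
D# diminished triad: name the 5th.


Solution.
Diminished triad = root + minor 3rd (3 semitones) + diminished 5th (6 semitones)
A triad on D# stacks thirds, so the chord tones use letter names D-F-A
Root: D#
Minor 3rd above D#: F#
Diminished 5th above D#: A
The 5th = A


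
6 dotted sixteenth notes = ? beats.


Working:
Base sixteenth note = 1/4 beats
Dot 1 adds half the previous value: +1/8
One dotted sixteenth = 1/4 + 1/8 = 3/8
6 of them = 6 × 3/8 = 9/4
= 9/4 beats


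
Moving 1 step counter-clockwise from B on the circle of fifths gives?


Each counter-clockwise step moves down a perfect 5th (= up a perfect 4th)
From B: B → E
= E


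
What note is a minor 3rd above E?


A 3rd spans 3 letter names, so from E we land on G
A minor 3rd = 3 semitones above E
Spell G at that pitch: G
= G


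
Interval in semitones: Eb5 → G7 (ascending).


Absolute semitone position = octave×12 + chromatic position
Eb5: 5×12 + 3 = 63
G7: 7×12 + 7 = 91
Difference = 91 - 63 = 28
= 28 semitones


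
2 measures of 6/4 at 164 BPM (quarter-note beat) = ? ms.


Let's work it out.
Quarter-note beat duration = 60000 / 164 ms
Beats per measure (6/4) = 6
One measure = 6 × 60000 / 164 = 360000 / 164 ms
2 measures = 2 × 360000 / 164 = 720000 / 164
= 4390.2 ms


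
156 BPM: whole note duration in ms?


One quarter-note beat = 60000 / BPM = 60000 / 156 ms
Whole note = 4 × quarter note
Duration = 4 × 60000 / 156 = 240000 / 156
= 1538.5 ms


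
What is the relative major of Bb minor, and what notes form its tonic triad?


Step by step:
The relative major shares the key signature and is a minor 3rd above the minor tonic
A minor 3rd above Bb is Db
→ relative major of Bb minor is Db major
Tonic triad of Db major = root + major 3rd + perfect 5th = Db F Ab
= Db major; triad = Db F Ab


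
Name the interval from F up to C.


Working:
Letter names: F → C spans 5 letter names → a 5th
Semitones: F → C = 7 half-steps
A 5th of 7 semitones is a perfect 5th
= perfect 5th


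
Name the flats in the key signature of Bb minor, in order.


Solution.
Flat minor keys: A(0), D(1), G(2), C(3), F(4), Bb(5), Eb(6), Ab(7)
Bb minor has 5 flats
Order of flats: Bb Eb Ab Db Gb Cb Fb → first 5: Bb, Eb, Ab, Db, Gb
= Bb, Eb, Ab, Db, Gb


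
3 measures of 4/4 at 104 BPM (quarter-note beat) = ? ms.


Reasoning:
Quarter-note beat duration = 60000 / 104 ms
Beats per measure (4/4) = 4
One measure = 4 × 60000 / 104 = 240000 / 104 ms
3 measures = 3 × 240000 / 104 = 720000 / 104
= 6923.1 ms


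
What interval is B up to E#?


Working:
Letter names: B → E spans 4 letter names → a 4th
Semitones: B → E# = 6 half-steps
A 4th of 6 semitones is an augmented 4th
= augmented 4th


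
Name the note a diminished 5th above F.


Let's work it out.
A 5th spans 5 letter names, so from F we land on C
A diminished 5th = 6 semitones above F
Spell C at that pitch: Cb
= Cb


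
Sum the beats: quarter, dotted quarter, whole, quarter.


Let's work it out.
Beat values:
  quarter = 1 beat
  dotted quarter = 1.5 beats
  whole = 4 beats
  quarter = 1 beat
Sum = 1 + 1.5 + 4 + 1
= 7.5 beats


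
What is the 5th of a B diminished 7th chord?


Working:
Diminished 7th chord = root + minor 3rd + diminished 5th + diminished 7th
Seventh chords stack in thirds, so the letter names are B-D-F-A
Root: B
Minor 3rd above B: D
Diminished 5th above B: F
Diminished 7th above B: Ab
The 5th = F


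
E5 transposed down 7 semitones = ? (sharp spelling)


E5: chromatic position 4 in octave 5 → absolute = 5×12 + 4 = 64
Transpose down 7: 64 - 7 = 57
57 = 4×12 + 9 → A in octave 4
Result = A4


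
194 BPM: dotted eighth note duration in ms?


Step by step:
One quarter-note beat = 60000 / BPM = 60000 / 194 ms
Dotted eighth note = 3/4 × quarter note
Duration = 3/4 × 60000 / 194 = 45000 / 194
= 232.0 ms


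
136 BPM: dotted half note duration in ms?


One quarter-note beat = 60000 / BPM = 60000 / 136 ms
Dotted half note = 3 × quarter note
Duration = 3 × 60000 / 136 = 180000 / 136
= 1323.5 ms


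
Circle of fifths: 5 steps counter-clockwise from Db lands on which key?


Each counter-clockwise step moves down a perfect 5th (= up a perfect 4th)
From Db: Db → F#/Gb → B → E → A → D
= D


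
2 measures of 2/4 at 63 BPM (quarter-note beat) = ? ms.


Quarter-note beat duration = 60000 / 63 ms
Beats per measure (2/4) = 2
One measure = 2 × 60000 / 63 = 120000 / 63 ms
2 measures = 2 × 120000 / 63 = 240000 / 63
= 3809.5 ms


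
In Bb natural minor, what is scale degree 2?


Let's work it out.
Natural minor scale pattern: W-H-W-W-H-W-W (2-1-2-2-1-2-2 semitones)
Starting from Bb:
  Bb + 2 semitones → C
  C + 1 semitone → Db
  Db + 2 semitones → Eb
  Eb + 2 semitones → F
  F + 1 semitone → Gb
  Gb + 2 semitones → Ab
  Ab + 2 semitones → Bb
Scale: Bb C Db Eb F Gb Ab
Degree 2 = C


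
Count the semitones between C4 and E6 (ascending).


Let's work it out.
Absolute semitone position = octave×12 + chromatic position
C4: 4×12 + 0 = 48
E6: 6×12 + 4 = 76
Difference = 76 - 48 = 28
= 28 semitones


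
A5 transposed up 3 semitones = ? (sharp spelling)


Reasoning:
A5: chromatic position 9 in octave 5 → absolute = 5×12 + 9 = 69
Transpose up 3: 69 + 3 = 72
72 = 6×12 + 0 → C in octave 6
Result = C6


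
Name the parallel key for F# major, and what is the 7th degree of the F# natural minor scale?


Parallel keys share the same tonic but differ in mode
F# major → parallel is F# minor
F# natural minor scale: F# G# A B C# D E
= F# minor; 7th degree = E


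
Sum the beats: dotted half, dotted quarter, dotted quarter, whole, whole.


Step by step:
Beat values:
  dotted half = 3 beats
  dotted quarter = 1.5 beats
  dotted quarter = 1.5 beats
  whole = 4 beats
  whole = 4 beats
Sum = 3 + 1.5 + 1.5 + 4 + 4
= 14 beats


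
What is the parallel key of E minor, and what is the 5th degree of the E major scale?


Working:
Parallel keys share the same tonic but differ in mode
E minor → parallel is E major
E major scale: E F# G# A B C# D#
= E major; 5th degree = B


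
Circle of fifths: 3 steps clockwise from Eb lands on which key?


Step by step:
Each clockwise step on the circle of fifths moves up a perfect 5th
From Eb: Eb → Bb → F → C
= C


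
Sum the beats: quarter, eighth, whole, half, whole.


Solution.
Beat values:
  quarter = 1 beat
  eighth = 0.5 beats
  whole = 4 beats
  half = 2 beats
  whole = 4 beats
Sum = 1 + 0.5 + 4 + 2 + 4
= 11.5 beats


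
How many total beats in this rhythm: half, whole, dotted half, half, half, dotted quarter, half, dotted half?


Let's work it out.
Beat values:
  half = 2 beats
  whole = 4 beats
  dotted half = 3 beats
  half = 2 beats
  half = 2 beats
  dotted quarter = 1.5 beats
  half = 2 beats
  dotted half = 3 beats
Sum = 2 + 4 + 3 + 2 + 2 + 1.5 + 2 + 3
= 19.5 beats


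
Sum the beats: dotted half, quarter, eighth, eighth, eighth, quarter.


Solution.
Beat values:
  dotted half = 3 beats
  quarter = 1 beat
  eighth = 0.5 beats
  eighth = 0.5 beats
  eighth = 0.5 beats
  quarter = 1 beat
Sum = 3 + 1 + 0.5 + 0.5 + 0.5 + 1
= 6.5 beats


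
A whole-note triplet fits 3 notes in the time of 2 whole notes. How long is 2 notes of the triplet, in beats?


Step by step:
Triplet: 3 notes occupy the space of 2 whole notes
Space = 2 × 4 = 8 beats
Each triplet note = 8 / 3 = 8/3 beats
2 notes = 2 × 8/3 = 16/3
= 16/3 beats


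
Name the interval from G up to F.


Letter names: G → F spans 7 letter names → a 7th
Semitones: G → F = 10 half-steps
A 7th of 10 semitones is a minor 7th
= minor 7th


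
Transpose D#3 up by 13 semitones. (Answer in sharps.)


D#3: chromatic position 3 in octave 3 → absolute = 3×12 + 3 = 39
Transpose up 13: 39 + 13 = 52
52 = 4×12 + 4 → E in octave 4
Result = E4


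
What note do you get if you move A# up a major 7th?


Solution.
major 7th: 7 letter names, 11 semitones
Letter: A + 6 → G
Pitch: A# + 11 semitones, spelled as a G → G##
= G##


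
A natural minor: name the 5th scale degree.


Natural minor scale pattern: W-H-W-W-H-W-W (2-1-2-2-1-2-2 semitones)
Starting from A:
  A + 2 semitones → B
  B + 1 semitone → C
  C + 2 semitones → D
  D + 2 semitones → E
  E + 1 semitone → F
  F + 2 semitones → G
  G + 2 semitones → A
Scale: A B C D E F G
Degree 5 = E


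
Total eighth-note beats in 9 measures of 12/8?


Reasoning:
Time signature 12/8: the bottom number 8 means the eighth note gets one count
The top number 12 means 12 eighth-note beats per measure
Total = 12 × 9 measures
= 108 eighth-note beats


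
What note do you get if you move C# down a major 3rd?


Working:
major 3rd: 3 letter names, 4 semitones
Letter: C - 2 → A
Pitch: C# - 4 semitones, spelled as an A → A
= A


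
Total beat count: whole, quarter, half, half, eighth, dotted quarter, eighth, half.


Solution.
Beat values:
  whole = 4 beats
  quarter = 1 beat
  half = 2 beats
  half = 2 beats
  eighth = 0.5 beats
  dotted quarter = 1.5 beats
  eighth = 0.5 beats
  half = 2 beats
Sum = 4 + 1 + 2 + 2 + 0.5 + 1.5 + 0.5 + 2
= 13.5 beats


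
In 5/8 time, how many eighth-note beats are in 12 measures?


Time signature 5/8: the bottom number 8 means the eighth note gets one count
The top number 5 means 5 eighth-note beats per measure
Total = 5 × 12 measures
= 60 eighth-note beats


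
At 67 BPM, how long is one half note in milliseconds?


One quarter-note beat = 60000 / BPM = 60000 / 67 ms
Half note = 2 × quarter note
Duration = 2 × 60000 / 67 = 120000 / 67
= 1791.0 ms


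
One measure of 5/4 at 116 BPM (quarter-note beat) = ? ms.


Let's work it out.
Quarter-note beat duration = 60000 / 116 ms
Beats per measure (5/4) = 5
One measure = 5 × 60000 / 116 = 300000 / 116 ms
= 2586.2 ms


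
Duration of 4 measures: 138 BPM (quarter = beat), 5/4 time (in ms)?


Let's work it out.
Quarter-note beat duration = 60000 / 138 ms
Beats per measure (5/4) = 5
One measure = 5 × 60000 / 138 = 300000 / 138 ms
4 measures = 4 × 300000 / 138 = 1200000 / 138
= 8695.7 ms


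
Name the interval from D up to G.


Reasoning:
Letter names: D → G spans 4 letter names → a 4th
Semitones: D → G = 5 half-steps
A 4th of 5 semitones is a perfect 4th
= perfect 4th


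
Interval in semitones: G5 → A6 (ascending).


Solution.
Absolute semitone position = octave×12 + chromatic position
G5: 5×12 + 7 = 67
A6: 6×12 + 9 = 81
Difference = 81 - 67 = 14
= 14 semitones


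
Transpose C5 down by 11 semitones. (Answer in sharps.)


C5: chromatic position 0 in octave 5 → absolute = 5×12 + 0 = 60
Transpose down 11: 60 - 11 = 49
49 = 4×12 + 1 → C# in octave 4
Result = C#4


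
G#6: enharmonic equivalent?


Enharmonic notes sound the same pitch but are spelled with different letter names
G# and Ab name the same pitch class
= Ab6


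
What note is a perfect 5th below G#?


Reasoning:
A 5th spans 5 letter names, so from G we land on C
A perfect 5th = 7 semitones below G#
Spell C at that pitch: C#
= C#


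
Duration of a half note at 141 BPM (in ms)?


Reasoning:
One quarter-note beat = 60000 / BPM = 60000 / 141 ms
Half note = 2 × quarter note
Duration = 2 × 60000 / 141 = 120000 / 141
= 851.1 ms


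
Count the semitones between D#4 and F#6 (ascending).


Absolute semitone position = octave×12 + chromatic position
D#4: 4×12 + 3 = 51
F#6: 6×12 + 6 = 78
Difference = 78 - 51 = 27
= 27 semitones


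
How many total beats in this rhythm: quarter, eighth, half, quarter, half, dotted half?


Step by step:
Beat values:
  quarter = 1 beat
  eighth = 0.5 beats
  half = 2 beats
  quarter = 1 beat
  half = 2 beats
  dotted half = 3 beats
Sum = 1 + 0.5 + 2 + 1 + 2 + 3
= 9.5 beats


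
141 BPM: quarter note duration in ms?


Working:
One quarter-note beat = 60000 / BPM = 60000 / 141 ms
Duration = 60000 / 141
= 425.5 ms


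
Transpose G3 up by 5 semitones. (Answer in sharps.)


Let's work it out.
G3: chromatic position 7 in octave 3 → absolute = 3×12 + 7 = 43
Transpose up 5: 43 + 5 = 48
48 = 4×12 + 0 → C in octave 4
Result = C4


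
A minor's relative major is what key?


Step by step:
The relative major shares the key signature and is a minor 3rd above the minor tonic
A minor 3rd above A is C
→ relative major of A minor is C major
= C major


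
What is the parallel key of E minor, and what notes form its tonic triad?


Parallel keys share the same tonic but differ in mode
E minor → parallel is E major
Tonic triad of E major = E G# B
= E major; triad = E G# B


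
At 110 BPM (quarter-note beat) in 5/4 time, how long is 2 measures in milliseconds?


Quarter-note beat duration = 60000 / 110 ms
Beats per measure (5/4) = 5
One measure = 5 × 60000 / 110 = 300000 / 110 ms
2 measures = 2 × 300000 / 110 = 600000 / 110
= 5454.5 ms


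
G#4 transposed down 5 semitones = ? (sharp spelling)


Reasoning:
G#4: chromatic position 8 in octave 4 → absolute = 4×12 + 8 = 56
Transpose down 5: 56 - 5 = 51
51 = 4×12 + 3 → D# in octave 4
Result = D#4


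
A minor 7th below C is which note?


Solution.
A 7th spans 7 letter names, so from C we land on D
A minor 7th = 10 semitones below C
Spell D at that pitch: D
= D


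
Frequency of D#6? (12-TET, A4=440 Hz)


Solution.
f = 440 × 2^(n/12) where n = semitones from A4
D#6: 18 semitones from A4
f = 440 × 2^(18/12)
f = 1244.51 Hz


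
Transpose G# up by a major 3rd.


major 3rd: 3 letter names, 4 semitones
Letter: G + 2 → B
Pitch: G# + 4 semitones, spelled as a B → B#
= B#


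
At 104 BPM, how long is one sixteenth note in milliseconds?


Step by step:
One quarter-note beat = 60000 / BPM = 60000 / 104 ms
Sixteenth note = 1/4 × quarter note
Duration = 1/4 × 60000 / 104 = 15000 / 104
= 144.2 ms


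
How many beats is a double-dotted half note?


Let's work it out.
Base half note = 2 beats
Dot 1 adds half the previous value: +1
Dot 2 adds half the previous value: +1/2
One double-dotted half = 2 + 1 + 1/2 = 7/2
= 7/2 beats


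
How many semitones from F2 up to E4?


Let's work it out.
Absolute semitone position = octave×12 + chromatic position
F2: 2×12 + 5 = 29
E4: 4×12 + 4 = 52
Difference = 52 - 29 = 23
= 23 semitones


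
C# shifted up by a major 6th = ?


Let's work it out.
major 6th: 6 letter names, 9 semitones
Letter: C + 5 → A
Pitch: C# + 9 semitones, spelled as an A → A#
= A#


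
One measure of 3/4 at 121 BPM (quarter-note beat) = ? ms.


Solution.
Quarter-note beat duration = 60000 / 121 ms
Beats per measure (3/4) = 3
One measure = 3 × 60000 / 121 = 180000 / 121 ms
= 1487.6 ms


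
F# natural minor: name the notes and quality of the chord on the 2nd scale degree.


F# natural minor scale: F# G# A B C# D E
Diatonic triad on degree 2 stacks scale notes 2, 4, 6: G# B D
G#→B = 3 semitones; G#→D = 6 semitones → diminished triad
= G# B D (diminished)


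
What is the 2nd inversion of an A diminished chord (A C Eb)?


Reasoning:
Root position: A C Eb
2nd inversion: move root and 3rd up an octave
Bass note: Eb
Notes (bottom to top) = Eb A C


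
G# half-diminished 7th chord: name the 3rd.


Let's work it out.
Half-diminished 7th chord = root + minor 3rd + diminished 5th + minor 7th
Seventh chords stack in thirds, so the letter names are G-B-D-F
Root: G#
Minor 3rd above G#: B
Diminished 5th above G#: D
Minor 7th above G#: F#
The 3rd = B


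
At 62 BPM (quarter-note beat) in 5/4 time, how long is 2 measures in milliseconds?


Reasoning:
Quarter-note beat duration = 60000 / 62 ms
Beats per measure (5/4) = 5
One measure = 5 × 60000 / 62 = 300000 / 62 ms
2 measures = 2 × 300000 / 62 = 600000 / 62
= 9677.4 ms


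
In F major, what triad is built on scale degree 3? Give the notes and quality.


F major scale: F G A Bb C D E
Diatonic triad on degree 3 stacks scale notes 3, 5, 7: A C E
A→C = 3 semitones; A→E = 7 semitones → minor triad
= A C E (minor)


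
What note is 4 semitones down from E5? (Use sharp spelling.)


Let's work it out.
E5: chromatic position 4 in octave 5 → absolute = 5×12 + 4 = 64
Transpose down 4: 64 - 4 = 60
60 = 5×12 + 0 → C in octave 5
Result = C5


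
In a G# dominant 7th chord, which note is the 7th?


Dominant 7th chord = root + major 3rd + perfect 5th + minor 7th
Seventh chords stack in thirds, so the letter names are G-B-D-F
Root: G#
Major 3rd above G#: B#
Perfect 5th above G#: D#
Minor 7th above G#: F#
The 7th = F#


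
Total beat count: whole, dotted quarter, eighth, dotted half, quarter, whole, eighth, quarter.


Beat values:
  whole = 4 beats
  dotted quarter = 1.5 beats
  eighth = 0.5 beats
  dotted half = 3 beats
  quarter = 1 beat
  whole = 4 beats
  eighth = 0.5 beats
  quarter = 1 beat
Sum = 4 + 1.5 + 0.5 + 3 + 1 + 4 + 0.5 + 1
= 15.5 beats


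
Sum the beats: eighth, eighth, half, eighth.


Solution.
Beat values:
  eighth = 0.5 beats
  eighth = 0.5 beats
  half = 2 beats
  eighth = 0.5 beats
Sum = 0.5 + 0.5 + 2 + 0.5
= 3.5 beats


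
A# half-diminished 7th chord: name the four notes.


Half-diminished 7th chord = root + minor 3rd + diminished 5th + minor 7th
Seventh chords stack in thirds, so the letter names are A-C-E-G
Root: A#
Minor 3rd above A#: C#
Diminished 5th above A#: E
Minor 7th above A#: G#
Chord = A# C# E G#


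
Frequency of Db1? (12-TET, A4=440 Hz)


f = 440 × 2^(n/12) where n = semitones from A4
Db1: -44 semitones from A4
f = 440 × 2^(-44/12)
f = 34.65 Hz


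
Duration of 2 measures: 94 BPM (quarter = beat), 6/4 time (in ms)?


Reasoning:
Quarter-note beat duration = 60000 / 94 ms
Beats per measure (6/4) = 6
One measure = 6 × 60000 / 94 = 360000 / 94 ms
2 measures = 2 × 360000 / 94 = 720000 / 94
= 7659.6 ms


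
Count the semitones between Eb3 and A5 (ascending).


Working:
Absolute semitone position = octave×12 + chromatic position
Eb3: 3×12 + 3 = 39
A5: 5×12 + 9 = 69
Difference = 69 - 39 = 30
= 30 semitones


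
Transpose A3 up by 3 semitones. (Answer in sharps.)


Reasoning:
A3: chromatic position 9 in octave 3 → absolute = 3×12 + 9 = 45
Transpose up 3: 45 + 3 = 48
48 = 4×12 + 0 → C in octave 4
Result = C4


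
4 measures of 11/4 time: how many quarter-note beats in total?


Working:
Time signature 11/4: the bottom number 4 means the quarter note gets one count
The top number 11 means 11 quarter-note beats per measure
Total = 11 × 4 measures
= 44 quarter-note beats


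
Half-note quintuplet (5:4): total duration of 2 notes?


Solution.
Quintuplet: 5 notes occupy the space of 4 half notes
Space = 4 × 2 = 8 beats
Each quintuplet note = 8 / 5 = 8/5 beats
2 notes = 2 × 8/5 = 16/5
= 16/5 beats


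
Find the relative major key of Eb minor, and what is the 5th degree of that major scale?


Reasoning:
The relative major shares the key signature and is a minor 3rd above the minor tonic
A minor 3rd above Eb is Gb
→ relative major of Eb minor is Gb major
Gb major scale: Gb Ab Bb Cb Db Eb F
= Gb major; 5th degree = Db


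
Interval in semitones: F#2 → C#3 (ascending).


Solution.
Absolute semitone position = octave×12 + chromatic position
F#2: 2×12 + 6 = 30
C#3: 3×12 + 1 = 37
Difference = 37 - 30 = 7
= 7 semitones


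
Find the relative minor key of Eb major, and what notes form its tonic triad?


Solution.
The relative minor shares the major's key signature and starts on its 6th degree
6th degree = a major 6th above the tonic; a major 6th above Eb is C
→ relative minor of Eb major is C minor
Tonic triad of C minor = root + minor 3rd + perfect 5th = C Eb G
= C minor; triad = C Eb G


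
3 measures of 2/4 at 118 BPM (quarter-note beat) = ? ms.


Reasoning:
Quarter-note beat duration = 60000 / 118 ms
Beats per measure (2/4) = 2
One measure = 2 × 60000 / 118 = 120000 / 118 ms
3 measures = 3 × 120000 / 118 = 360000 / 118
= 3050.8 ms


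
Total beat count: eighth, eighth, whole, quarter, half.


Beat values:
  eighth = 0.5 beats
  eighth = 0.5 beats
  whole = 4 beats
  quarter = 1 beat
  half = 2 beats
Sum = 0.5 + 0.5 + 4 + 1 + 2
= 8 beats


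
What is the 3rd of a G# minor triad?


Let's work it out.
Minor triad = root + minor 3rd (3 semitones) + perfect 5th (7 semitones)
A triad on G# stacks thirds, so the chord tones use letter names G-B-D
Root: G#
Minor 3rd above G#: B
Perfect 5th above G#: D#
The 3rd = B


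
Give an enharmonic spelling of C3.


Working:
Enharmonic notes sound the same pitch but are spelled with different letter names
C and Dbb name the same pitch class
= Dbb3


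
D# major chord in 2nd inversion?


Reasoning:
Root position: D# F## A#
2nd inversion: move root and 3rd up an octave
Bass note: A#
Notes (bottom to top) = A# D# F##


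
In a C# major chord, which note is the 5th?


Major triad = root + major 3rd (4 semitones) + perfect 5th (7 semitones)
A triad on C# stacks thirds, so the chord tones use letter names C-E-G
Root: C#
Major 3rd above C#: E#
Perfect 5th above C#: G#
The 5th = G#


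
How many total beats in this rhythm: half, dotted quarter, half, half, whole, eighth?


Beat values:
  half = 2 beats
  dotted quarter = 1.5 beats
  half = 2 beats
  half = 2 beats
  whole = 4 beats
  eighth = 0.5 beats
Sum = 2 + 1.5 + 2 + 2 + 4 + 0.5
= 12 beats


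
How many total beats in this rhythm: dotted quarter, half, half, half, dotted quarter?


Let's work it out.
Beat values:
  dotted quarter = 1.5 beats
  half = 2 beats
  half = 2 beats
  half = 2 beats
  dotted quarter = 1.5 beats
Sum = 1.5 + 2 + 2 + 2 + 1.5
= 9 beats


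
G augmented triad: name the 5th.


Augmented triad = root + major 3rd (4 semitones) + augmented 5th (8 semitones)
A triad on G stacks thirds, so the chord tones use letter names G-B-D
Root: G
Major 3rd above G: B
Augmented 5th above G: D#
The 5th = D#


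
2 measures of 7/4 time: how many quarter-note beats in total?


Step by step:
Time signature 7/4: the bottom number 4 means the quarter note gets one count
The top number 7 means 7 quarter-note beats per measure
Total = 7 × 2 measures
= 14 quarter-note beats


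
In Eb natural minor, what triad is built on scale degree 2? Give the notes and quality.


Working:
Eb natural minor scale: Eb F Gb Ab Bb Cb Db
Diatonic triad on degree 2 stacks scale notes 2, 4, 6: F Ab Cb
F→Ab = 3 semitones; F→Cb = 6 semitones → diminished triad
= F Ab Cb (diminished)


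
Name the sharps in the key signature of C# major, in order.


Sharp major keys follow the circle of fifths: C(0), G(1), D(2), A(3), E(4), B(5), F#(6), C#(7)
C# major has 7 sharps
Order of sharps: F# C# G# D# A# E# B# → first 7: F#, C#, G#, D#, A#, E#, B#
= F#, C#, G#, D#, A#, E#, B#


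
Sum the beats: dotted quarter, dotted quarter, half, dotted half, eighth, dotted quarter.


Let's work it out.
Beat values:
  dotted quarter = 1.5 beats
  dotted quarter = 1.5 beats
  half = 2 beats
  dotted half = 3 beats
  eighth = 0.5 beats
  dotted quarter = 1.5 beats
Sum = 1.5 + 1.5 + 2 + 3 + 0.5 + 1.5
= 10 beats


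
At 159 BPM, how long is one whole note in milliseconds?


One quarter-note beat = 60000 / BPM = 60000 / 159 ms
Whole note = 4 × quarter note
Duration = 4 × 60000 / 159 = 240000 / 159
= 1509.4 ms


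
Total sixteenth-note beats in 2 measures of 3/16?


Working:
Time signature 3/16: the bottom number 16 means the sixteenth note gets one count
The top number 3 means 3 sixteenth-note beats per measure
Total = 3 × 2 measures
= 6 sixteenth-note beats


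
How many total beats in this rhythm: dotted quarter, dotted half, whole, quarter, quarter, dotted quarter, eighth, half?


Let's work it out.
Beat values:
  dotted quarter = 1.5 beats
  dotted half = 3 beats
  whole = 4 beats
  quarter = 1 beat
  quarter = 1 beat
  dotted quarter = 1.5 beats
  eighth = 0.5 beats
  half = 2 beats
Sum = 1.5 + 3 + 4 + 1 + 1 + 1.5 + 0.5 + 2
= 14.5 beats


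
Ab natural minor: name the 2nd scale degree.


Working:
Natural minor scale pattern: W-H-W-W-H-W-W (2-1-2-2-1-2-2 semitones)
Starting from Ab:
  Ab + 2 semitones → Bb
  Bb + 1 semitone → Cb
  Cb + 2 semitones → Db
  Db + 2 semitones → Eb
  Eb + 1 semitone → Fb
  Fb + 2 semitones → Gb
  Gb + 2 semitones → Ab
Scale: Ab Bb Cb Db Eb Fb Gb
Degree 2 = Bb


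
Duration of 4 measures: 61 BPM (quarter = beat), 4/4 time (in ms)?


Working:
Quarter-note beat duration = 60000 / 61 ms
Beats per measure (4/4) = 4
One measure = 4 × 60000 / 61 = 240000 / 61 ms
4 measures = 4 × 240000 / 61 = 960000 / 61
= 15737.7 ms


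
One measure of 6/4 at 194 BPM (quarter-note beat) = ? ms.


Working:
Quarter-note beat duration = 60000 / 194 ms
Beats per measure (6/4) = 6
One measure = 6 × 60000 / 194 = 360000 / 194 ms
= 1855.7 ms


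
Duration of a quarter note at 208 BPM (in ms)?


Let's work it out.
One quarter-note beat = 60000 / BPM = 60000 / 208 ms
Duration = 60000 / 208
= 288.5 ms


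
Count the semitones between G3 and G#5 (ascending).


Working:
Absolute semitone position = octave×12 + chromatic position
G3: 3×12 + 7 = 43
G#5: 5×12 + 8 = 68
Difference = 68 - 43 = 25
= 25 semitones


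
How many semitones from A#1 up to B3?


Working:
Absolute semitone position = octave×12 + chromatic position
A#1: 1×12 + 10 = 22
B3: 3×12 + 11 = 47
Difference = 47 - 22 = 25
= 25 semitones


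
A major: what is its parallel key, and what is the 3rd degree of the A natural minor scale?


Let's work it out.
Parallel keys share the same tonic but differ in mode
A major → parallel is A minor
A natural minor scale: A B C D E F G
= A minor; 3rd degree = C


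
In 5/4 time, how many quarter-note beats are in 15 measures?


Time signature 5/4: the bottom number 4 means the quarter note gets one count
The top number 5 means 5 quarter-note beats per measure
Total = 5 × 15 measures
= 75 quarter-note beats


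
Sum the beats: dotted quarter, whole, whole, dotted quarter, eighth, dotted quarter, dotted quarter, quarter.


Beat values:
  dotted quarter = 1.5 beats
  whole = 4 beats
  whole = 4 beats
  dotted quarter = 1.5 beats
  eighth = 0.5 beats
  dotted quarter = 1.5 beats
  dotted quarter = 1.5 beats
  quarter = 1 beat
Sum = 1.5 + 4 + 4 + 1.5 + 0.5 + 1.5 + 1.5 + 1
= 15.5 beats


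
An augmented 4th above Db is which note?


A 4th spans 4 letter names, so from D we land on G
An augmented 4th = 6 semitones above Db
Spell G at that pitch: G
= G


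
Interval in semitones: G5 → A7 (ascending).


Absolute semitone position = octave×12 + chromatic position
G5: 5×12 + 7 = 67
A7: 7×12 + 9 = 93
Difference = 93 - 67 = 26
= 26 semitones


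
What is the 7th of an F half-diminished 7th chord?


Reasoning:
Half-diminished 7th chord = root + minor 3rd + diminished 5th + minor 7th
Seventh chords stack in thirds, so the letter names are F-A-C-E
Root: F
Minor 3rd above F: Ab
Diminished 5th above F: Cb
Minor 7th above F: Eb
The 7th = Eb


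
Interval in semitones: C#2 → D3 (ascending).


Absolute semitone position = octave×12 + chromatic position
C#2: 2×12 + 1 = 25
D3: 3×12 + 2 = 38
Difference = 38 - 25 = 13
= 13 semitones


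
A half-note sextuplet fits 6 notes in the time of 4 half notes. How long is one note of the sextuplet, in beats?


Step by step:
Sextuplet: 6 notes occupy the space of 4 half notes
Space = 4 × 2 = 8 beats
Each sextuplet note = 8 / 6 = 4/3 beats
= 4/3 beats


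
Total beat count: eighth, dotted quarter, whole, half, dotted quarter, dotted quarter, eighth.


Let's work it out.
Beat values:
  eighth = 0.5 beats
  dotted quarter = 1.5 beats
  whole = 4 beats
  half = 2 beats
  dotted quarter = 1.5 beats
  dotted quarter = 1.5 beats
  eighth = 0.5 beats
Sum = 0.5 + 1.5 + 4 + 2 + 1.5 + 1.5 + 0.5
= 11.5 beats


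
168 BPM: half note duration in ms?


Working:
One quarter-note beat = 60000 / BPM = 60000 / 168 ms
Half note = 2 × quarter note
Duration = 2 × 60000 / 168 = 120000 / 168
= 714.3 ms


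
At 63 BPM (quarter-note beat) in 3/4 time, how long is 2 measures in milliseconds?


Quarter-note beat duration = 60000 / 63 ms
Beats per measure (3/4) = 3
One measure = 3 × 60000 / 63 = 180000 / 63 ms
2 measures = 2 × 180000 / 63 = 360000 / 63
= 5714.3 ms


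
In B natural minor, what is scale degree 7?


Reasoning:
Natural minor scale pattern: W-H-W-W-H-W-W (2-1-2-2-1-2-2 semitones)
Starting from B:
  B + 2 semitones → C#
  C# + 1 semitone → D
  D + 2 semitones → E
  E + 2 semitones → F#
  F# + 1 semitone → G
  G + 2 semitones → A
  A + 2 semitones → B
Scale: B C# D E F# G A
Degree 7 = A


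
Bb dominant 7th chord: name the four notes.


Step by step:
Dominant 7th chord = root + major 3rd + perfect 5th + minor 7th
Seventh chords stack in thirds, so the letter names are B-D-F-A
Root: Bb
Major 3rd above Bb: D
Perfect 5th above Bb: F
Minor 7th above Bb: Ab
Chord = Bb D F Ab


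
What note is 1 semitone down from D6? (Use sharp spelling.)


Let's work it out.
D6: chromatic position 2 in octave 6 → absolute = 6×12 + 2 = 74
Transpose down 1: 74 - 1 = 73
73 = 6×12 + 1 → C# in octave 6
Result = C#6


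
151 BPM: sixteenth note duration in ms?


Working:
One quarter-note beat = 60000 / BPM = 60000 / 151 ms
Sixteenth note = 1/4 × quarter note
Duration = 1/4 × 60000 / 151 = 15000 / 151
= 99.3 ms


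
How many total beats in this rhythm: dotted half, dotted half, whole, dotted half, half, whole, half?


Working:
Beat values:
  dotted half = 3 beats
  dotted half = 3 beats
  whole = 4 beats
  dotted half = 3 beats
  half = 2 beats
  whole = 4 beats
  half = 2 beats
Sum = 3 + 3 + 4 + 3 + 2 + 4 + 2
= 21 beats


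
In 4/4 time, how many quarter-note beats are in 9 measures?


Step by step:
Time signature 4/4: the bottom number 4 means the quarter note gets one count
The top number 4 means 4 quarter-note beats per measure
Total = 4 × 9 measures
= 36 quarter-note beats
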